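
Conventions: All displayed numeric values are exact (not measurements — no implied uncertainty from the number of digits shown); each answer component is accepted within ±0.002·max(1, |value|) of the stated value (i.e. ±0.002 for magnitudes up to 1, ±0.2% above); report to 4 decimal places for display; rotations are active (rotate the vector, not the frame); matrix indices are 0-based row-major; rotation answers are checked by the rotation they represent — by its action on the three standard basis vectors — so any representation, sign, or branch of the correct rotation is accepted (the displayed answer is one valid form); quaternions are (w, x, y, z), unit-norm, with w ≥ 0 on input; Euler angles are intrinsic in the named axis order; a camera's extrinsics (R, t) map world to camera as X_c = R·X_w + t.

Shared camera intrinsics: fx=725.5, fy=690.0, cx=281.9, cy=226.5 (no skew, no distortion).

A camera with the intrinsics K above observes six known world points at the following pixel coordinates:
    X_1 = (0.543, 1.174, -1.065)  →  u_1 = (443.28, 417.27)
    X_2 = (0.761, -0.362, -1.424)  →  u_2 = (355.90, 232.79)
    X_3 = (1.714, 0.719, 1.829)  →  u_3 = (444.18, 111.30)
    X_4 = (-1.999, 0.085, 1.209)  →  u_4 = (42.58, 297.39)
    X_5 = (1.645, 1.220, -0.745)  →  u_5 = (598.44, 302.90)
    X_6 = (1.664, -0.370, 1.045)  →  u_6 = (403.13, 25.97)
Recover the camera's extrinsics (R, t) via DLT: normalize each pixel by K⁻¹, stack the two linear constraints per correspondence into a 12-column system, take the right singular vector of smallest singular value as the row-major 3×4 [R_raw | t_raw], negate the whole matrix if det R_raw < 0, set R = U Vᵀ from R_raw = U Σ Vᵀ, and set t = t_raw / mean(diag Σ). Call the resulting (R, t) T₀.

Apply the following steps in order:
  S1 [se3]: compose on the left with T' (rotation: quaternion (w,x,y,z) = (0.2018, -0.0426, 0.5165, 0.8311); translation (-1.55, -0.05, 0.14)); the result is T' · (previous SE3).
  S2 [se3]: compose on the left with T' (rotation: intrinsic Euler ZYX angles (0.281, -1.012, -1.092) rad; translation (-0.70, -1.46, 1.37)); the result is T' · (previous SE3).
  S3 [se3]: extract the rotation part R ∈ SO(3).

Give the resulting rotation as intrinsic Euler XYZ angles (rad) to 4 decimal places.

source (pnp_recover): camera pose = R=[0.8461 0.5260 -0.0861; -0.5076 0.7458 -0.4315; -0.1627 0.4088 0.8980], t=(-0.2600, 0.0700, 4.6502)
after S1 (compose_se3): R=[-0.6039 -0.7080 0.3661; 0.2995 0.2241 0.9274; -0.7386 0.6697 0.0767], t=(-0.6986, 3.9194, 2.4238)
after S2 (compose_se3): R=[0.3297 -0.6434 0.6909; -0.4436 0.5405 0.7150; -0.8334 -0.5421 -0.1072], t=(-0.2290, 2.7945, -0.4746)
after S3 (rot_of_se3): [0.3297 -0.6434 0.6909; -0.4436 0.5405 0.7150; -0.8334 -0.5421 -0.1072]

rotation (euler_xyz) = (-1.7197, 0.7627, 1.0973)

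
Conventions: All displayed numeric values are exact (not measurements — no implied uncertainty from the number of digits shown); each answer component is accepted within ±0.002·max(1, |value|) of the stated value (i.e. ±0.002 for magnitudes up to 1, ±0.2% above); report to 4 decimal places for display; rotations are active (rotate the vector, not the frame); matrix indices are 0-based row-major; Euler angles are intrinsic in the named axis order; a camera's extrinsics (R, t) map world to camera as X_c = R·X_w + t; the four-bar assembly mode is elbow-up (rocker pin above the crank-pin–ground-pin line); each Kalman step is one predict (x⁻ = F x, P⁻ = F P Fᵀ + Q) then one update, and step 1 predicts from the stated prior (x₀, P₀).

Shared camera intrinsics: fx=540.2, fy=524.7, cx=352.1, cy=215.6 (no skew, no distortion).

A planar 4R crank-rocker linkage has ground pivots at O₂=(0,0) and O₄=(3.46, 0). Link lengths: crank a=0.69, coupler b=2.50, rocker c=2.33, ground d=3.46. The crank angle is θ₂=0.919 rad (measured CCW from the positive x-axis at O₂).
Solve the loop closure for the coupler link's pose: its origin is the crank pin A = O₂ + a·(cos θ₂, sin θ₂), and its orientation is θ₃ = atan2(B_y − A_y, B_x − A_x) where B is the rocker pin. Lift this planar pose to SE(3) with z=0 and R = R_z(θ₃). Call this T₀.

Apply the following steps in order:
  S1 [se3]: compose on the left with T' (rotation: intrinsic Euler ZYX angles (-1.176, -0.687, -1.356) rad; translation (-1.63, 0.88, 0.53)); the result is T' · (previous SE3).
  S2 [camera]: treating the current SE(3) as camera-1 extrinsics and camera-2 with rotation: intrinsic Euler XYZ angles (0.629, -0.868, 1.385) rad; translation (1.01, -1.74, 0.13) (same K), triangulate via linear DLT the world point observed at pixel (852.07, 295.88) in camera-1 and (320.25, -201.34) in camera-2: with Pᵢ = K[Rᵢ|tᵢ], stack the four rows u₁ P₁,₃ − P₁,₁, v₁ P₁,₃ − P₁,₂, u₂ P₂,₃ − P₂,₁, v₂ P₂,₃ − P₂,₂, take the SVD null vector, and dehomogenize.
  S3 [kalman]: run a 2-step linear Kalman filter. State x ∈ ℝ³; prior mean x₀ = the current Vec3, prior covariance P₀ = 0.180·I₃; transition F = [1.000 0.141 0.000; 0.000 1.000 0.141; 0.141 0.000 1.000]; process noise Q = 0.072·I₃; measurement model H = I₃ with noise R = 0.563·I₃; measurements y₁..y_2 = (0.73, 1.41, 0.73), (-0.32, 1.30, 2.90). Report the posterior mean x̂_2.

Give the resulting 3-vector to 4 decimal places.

source (fourbar_fk): coupler pose = R=[0.7921 -0.6103 0.0000; 0.6103 0.7921 0.0000; 0.0000 0.0000 1.0000], t=(0.4186, 0.5485, 0.0000)
after S1 (compose_se3): R=[0.5011 0.1632 0.8499; -0.8644 0.0474 0.5006; 0.0414 -0.9855 0.1648], t=(-1.2669, 0.3125, 0.3811)
after S2 (triangulate): (1.2932, -0.3288, 1.9712)
after S3 (kf_track): (0.7421, 0.8068, 2.1729)

result = (0.7421, 0.8068, 2.1729)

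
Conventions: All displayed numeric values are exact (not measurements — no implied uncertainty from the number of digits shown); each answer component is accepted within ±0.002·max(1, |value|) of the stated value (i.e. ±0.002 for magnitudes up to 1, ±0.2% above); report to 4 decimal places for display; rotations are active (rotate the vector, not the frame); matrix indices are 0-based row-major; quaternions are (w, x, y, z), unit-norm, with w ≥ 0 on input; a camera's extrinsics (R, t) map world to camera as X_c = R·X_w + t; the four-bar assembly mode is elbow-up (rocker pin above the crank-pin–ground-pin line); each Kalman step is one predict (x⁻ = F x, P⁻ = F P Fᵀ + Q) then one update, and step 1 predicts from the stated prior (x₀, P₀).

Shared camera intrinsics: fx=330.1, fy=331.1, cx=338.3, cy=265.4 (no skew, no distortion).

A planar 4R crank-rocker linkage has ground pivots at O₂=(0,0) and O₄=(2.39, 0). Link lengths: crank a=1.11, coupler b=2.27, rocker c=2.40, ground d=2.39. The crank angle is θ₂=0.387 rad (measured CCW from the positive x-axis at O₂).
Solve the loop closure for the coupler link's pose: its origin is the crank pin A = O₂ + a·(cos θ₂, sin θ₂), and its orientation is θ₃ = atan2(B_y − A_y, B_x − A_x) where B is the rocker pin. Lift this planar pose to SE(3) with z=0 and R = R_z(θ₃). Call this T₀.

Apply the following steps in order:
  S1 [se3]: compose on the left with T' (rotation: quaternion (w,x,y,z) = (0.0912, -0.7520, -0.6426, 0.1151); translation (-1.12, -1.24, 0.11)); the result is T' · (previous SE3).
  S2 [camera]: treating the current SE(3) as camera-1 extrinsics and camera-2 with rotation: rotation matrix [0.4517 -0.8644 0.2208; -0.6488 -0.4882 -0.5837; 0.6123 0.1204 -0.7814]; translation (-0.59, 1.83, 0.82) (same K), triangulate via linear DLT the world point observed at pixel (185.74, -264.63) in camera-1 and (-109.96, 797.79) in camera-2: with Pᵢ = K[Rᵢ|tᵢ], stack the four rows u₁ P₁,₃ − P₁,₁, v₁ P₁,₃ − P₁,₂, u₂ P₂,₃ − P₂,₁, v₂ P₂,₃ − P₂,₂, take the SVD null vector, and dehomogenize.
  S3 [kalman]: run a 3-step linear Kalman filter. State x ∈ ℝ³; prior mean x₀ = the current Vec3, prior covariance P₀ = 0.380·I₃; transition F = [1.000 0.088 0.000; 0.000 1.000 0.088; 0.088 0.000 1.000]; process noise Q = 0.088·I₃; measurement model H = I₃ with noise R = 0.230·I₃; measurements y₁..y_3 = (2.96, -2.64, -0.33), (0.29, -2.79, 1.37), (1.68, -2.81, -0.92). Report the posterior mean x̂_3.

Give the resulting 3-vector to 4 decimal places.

source (fourbar_fk): coupler pose = R=[0.4971 -0.8677 0.0000; 0.8677 0.4971 0.0000; 0.0000 0.0000 1.0000], t=(1.0279, 0.4189, 0.0000)
after S1 (compose_se3): R=[0.8938 0.3419 -0.2903; 0.3542 -0.9351 -0.0108; -0.2752 -0.0932 -0.9569], t=(-0.5722, -0.2910, -0.0669)
after S2 (triangulate): (-0.4753, 0.9805, -0.9207)
after S3 (kf_track): (1.1735, -2.4441, -0.1392)

result = (1.1735, -2.4441, -0.1392)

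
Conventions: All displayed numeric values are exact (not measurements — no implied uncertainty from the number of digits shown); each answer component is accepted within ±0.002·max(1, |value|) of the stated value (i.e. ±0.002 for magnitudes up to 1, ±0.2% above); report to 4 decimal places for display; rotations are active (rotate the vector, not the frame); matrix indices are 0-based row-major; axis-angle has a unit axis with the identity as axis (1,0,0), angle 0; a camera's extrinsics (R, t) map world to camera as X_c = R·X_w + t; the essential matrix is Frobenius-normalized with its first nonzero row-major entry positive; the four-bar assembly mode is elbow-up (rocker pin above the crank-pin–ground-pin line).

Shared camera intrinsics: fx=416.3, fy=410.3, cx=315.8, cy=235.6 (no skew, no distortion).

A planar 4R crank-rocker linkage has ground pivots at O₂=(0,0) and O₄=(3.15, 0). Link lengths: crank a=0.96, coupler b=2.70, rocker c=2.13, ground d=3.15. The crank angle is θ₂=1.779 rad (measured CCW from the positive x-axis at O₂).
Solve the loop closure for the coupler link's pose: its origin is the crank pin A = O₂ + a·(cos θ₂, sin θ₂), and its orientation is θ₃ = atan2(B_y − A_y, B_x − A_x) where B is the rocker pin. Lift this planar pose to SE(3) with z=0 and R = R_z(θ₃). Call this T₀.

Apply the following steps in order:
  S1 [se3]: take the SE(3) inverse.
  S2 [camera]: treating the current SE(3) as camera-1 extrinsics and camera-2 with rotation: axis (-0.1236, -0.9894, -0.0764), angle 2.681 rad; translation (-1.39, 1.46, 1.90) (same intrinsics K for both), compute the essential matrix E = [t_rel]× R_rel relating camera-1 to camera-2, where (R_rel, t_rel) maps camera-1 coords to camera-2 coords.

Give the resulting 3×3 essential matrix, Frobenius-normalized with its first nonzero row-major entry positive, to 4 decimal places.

source (fourbar_fk): coupler pose = R=[0.9266 -0.3760 0.0000; 0.3760 0.9266 0.0000; 0.0000 0.0000 1.0000], t=(-0.1984, 0.9393, 0.0000)
after S1 (invert_se3): R=[0.9266 0.3760 0.0000; -0.3760 0.9266 0.0000; 0.0000 0.0000 1.0000], t=(-0.1693, -0.9450, 0.0000)
after S2 (essential): [0.0072 -0.3935 -0.5457; -0.1994 0.2236 -0.3717; 0.2485 -0.4758 0.1769]

matrix = [0.0072 -0.3935 -0.5457; -0.1994 0.2236 -0.3717; 0.2485 -0.4758 0.1769]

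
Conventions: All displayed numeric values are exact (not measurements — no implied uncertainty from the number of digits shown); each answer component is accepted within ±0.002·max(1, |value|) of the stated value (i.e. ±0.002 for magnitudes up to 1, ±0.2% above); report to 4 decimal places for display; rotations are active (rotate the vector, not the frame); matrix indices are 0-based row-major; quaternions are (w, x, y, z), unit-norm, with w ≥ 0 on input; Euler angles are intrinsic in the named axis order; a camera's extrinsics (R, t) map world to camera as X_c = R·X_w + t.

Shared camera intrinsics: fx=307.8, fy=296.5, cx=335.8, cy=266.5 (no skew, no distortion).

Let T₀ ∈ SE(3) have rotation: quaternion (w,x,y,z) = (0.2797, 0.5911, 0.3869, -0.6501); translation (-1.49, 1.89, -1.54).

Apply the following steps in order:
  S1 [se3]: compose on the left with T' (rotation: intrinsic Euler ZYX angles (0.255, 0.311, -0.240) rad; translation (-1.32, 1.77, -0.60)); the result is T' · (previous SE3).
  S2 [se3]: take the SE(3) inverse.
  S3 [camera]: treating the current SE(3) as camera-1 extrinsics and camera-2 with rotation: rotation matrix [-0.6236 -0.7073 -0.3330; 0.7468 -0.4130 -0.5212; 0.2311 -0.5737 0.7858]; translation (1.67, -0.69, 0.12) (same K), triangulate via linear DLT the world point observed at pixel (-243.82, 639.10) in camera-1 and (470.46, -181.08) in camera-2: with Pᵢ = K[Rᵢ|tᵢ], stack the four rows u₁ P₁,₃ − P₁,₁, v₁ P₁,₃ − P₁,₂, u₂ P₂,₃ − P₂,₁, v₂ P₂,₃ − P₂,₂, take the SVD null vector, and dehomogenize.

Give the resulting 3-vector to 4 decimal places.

result = (0.0740, 0.6419, 1.8780)

after S1 (compose_se3): R=[-0.3871 0.8888 -0.2453; -0.2488 -0.3569 -0.9004; -0.8878 -0.2875 0.3593], t=(-3.6394, 2.6843, -1.9959)
after S2 (invert_se3): R=[-0.3871 -0.2488 -0.8878; 0.8888 -0.3569 -0.2875; -0.2453 -0.9004 0.3593], t=(-2.5130, 3.6187, 2.2413)
after S3 (triangulate): (0.0740, 0.6419, 1.8780)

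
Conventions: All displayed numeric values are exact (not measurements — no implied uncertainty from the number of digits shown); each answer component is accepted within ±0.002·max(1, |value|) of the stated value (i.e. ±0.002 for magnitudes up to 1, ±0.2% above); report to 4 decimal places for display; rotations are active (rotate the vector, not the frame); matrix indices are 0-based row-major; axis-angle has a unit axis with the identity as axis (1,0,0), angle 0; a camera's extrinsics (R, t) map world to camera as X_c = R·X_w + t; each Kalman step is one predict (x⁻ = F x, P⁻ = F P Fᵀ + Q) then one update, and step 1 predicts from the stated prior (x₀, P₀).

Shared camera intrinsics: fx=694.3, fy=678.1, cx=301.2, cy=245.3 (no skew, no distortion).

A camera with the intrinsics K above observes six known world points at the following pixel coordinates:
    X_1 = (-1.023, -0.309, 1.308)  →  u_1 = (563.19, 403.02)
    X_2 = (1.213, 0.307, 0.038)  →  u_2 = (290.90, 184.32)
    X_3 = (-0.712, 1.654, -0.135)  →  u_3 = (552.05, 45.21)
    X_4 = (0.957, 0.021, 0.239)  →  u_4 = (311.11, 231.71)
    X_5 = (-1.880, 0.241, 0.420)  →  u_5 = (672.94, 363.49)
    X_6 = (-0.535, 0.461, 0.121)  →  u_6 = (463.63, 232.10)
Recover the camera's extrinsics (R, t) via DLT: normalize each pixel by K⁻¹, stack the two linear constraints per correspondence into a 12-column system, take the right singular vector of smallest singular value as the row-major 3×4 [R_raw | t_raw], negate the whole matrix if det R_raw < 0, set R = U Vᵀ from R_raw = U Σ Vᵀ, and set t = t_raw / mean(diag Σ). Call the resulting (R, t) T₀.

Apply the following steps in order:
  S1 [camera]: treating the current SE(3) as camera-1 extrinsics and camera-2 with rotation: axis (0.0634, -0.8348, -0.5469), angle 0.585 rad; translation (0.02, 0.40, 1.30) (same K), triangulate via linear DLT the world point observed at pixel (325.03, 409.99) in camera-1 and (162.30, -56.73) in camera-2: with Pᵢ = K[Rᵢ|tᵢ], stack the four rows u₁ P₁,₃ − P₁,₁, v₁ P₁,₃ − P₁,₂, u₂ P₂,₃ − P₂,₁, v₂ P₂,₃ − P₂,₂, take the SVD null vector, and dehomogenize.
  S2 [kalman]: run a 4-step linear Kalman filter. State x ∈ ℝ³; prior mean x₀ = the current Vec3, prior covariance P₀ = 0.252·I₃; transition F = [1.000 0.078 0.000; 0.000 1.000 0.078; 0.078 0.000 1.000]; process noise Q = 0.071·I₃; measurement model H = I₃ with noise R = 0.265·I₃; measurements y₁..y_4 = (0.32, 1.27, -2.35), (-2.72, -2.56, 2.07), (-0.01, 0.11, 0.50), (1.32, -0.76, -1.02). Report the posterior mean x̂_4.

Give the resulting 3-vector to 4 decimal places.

source (pnp_recover): camera pose = R=[-0.5621 0.4265 0.7086; -0.3083 -0.9031 0.2990; 0.7674 -0.0504 0.6391], t=(0.4401, 0.1301, 4.7312)
after S1 (triangulate): (0.3022, -1.2130, 0.6110)
after S2 (kf_track): (0.0995, -0.6163, -0.1864)

result = (0.0995, -0.6163, -0.1864)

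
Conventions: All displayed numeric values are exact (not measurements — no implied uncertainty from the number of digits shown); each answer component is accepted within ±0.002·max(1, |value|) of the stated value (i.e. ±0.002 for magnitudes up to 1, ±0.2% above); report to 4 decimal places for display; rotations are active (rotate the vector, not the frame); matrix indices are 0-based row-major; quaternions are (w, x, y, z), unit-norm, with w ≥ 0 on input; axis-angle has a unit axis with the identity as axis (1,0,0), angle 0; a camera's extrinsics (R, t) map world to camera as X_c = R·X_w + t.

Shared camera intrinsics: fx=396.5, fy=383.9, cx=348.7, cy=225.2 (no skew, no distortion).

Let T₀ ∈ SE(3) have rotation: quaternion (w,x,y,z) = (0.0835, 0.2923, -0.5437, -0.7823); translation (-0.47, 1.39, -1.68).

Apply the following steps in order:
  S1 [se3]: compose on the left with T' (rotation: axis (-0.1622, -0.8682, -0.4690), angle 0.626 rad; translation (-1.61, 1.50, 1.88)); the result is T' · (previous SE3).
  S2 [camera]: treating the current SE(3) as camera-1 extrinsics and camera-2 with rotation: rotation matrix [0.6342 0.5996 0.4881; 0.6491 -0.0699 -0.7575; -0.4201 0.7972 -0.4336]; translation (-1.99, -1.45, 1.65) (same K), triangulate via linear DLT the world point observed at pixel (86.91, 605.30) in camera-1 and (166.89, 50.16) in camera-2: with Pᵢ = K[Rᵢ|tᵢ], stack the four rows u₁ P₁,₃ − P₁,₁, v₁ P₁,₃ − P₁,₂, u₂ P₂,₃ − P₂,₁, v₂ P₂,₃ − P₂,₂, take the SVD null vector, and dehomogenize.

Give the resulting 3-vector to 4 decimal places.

result = (-0.8175, 1.8205, -0.5625)

after S1 (compose_se3): R=[-0.6187 -0.7163 -0.3228; -0.2884 -0.1750 0.9414; -0.7307 0.6755 -0.0983], t=(-0.7438, 2.6523, 0.1779)
after S2 (triangulate): (-0.8175, 1.8205, -0.5625)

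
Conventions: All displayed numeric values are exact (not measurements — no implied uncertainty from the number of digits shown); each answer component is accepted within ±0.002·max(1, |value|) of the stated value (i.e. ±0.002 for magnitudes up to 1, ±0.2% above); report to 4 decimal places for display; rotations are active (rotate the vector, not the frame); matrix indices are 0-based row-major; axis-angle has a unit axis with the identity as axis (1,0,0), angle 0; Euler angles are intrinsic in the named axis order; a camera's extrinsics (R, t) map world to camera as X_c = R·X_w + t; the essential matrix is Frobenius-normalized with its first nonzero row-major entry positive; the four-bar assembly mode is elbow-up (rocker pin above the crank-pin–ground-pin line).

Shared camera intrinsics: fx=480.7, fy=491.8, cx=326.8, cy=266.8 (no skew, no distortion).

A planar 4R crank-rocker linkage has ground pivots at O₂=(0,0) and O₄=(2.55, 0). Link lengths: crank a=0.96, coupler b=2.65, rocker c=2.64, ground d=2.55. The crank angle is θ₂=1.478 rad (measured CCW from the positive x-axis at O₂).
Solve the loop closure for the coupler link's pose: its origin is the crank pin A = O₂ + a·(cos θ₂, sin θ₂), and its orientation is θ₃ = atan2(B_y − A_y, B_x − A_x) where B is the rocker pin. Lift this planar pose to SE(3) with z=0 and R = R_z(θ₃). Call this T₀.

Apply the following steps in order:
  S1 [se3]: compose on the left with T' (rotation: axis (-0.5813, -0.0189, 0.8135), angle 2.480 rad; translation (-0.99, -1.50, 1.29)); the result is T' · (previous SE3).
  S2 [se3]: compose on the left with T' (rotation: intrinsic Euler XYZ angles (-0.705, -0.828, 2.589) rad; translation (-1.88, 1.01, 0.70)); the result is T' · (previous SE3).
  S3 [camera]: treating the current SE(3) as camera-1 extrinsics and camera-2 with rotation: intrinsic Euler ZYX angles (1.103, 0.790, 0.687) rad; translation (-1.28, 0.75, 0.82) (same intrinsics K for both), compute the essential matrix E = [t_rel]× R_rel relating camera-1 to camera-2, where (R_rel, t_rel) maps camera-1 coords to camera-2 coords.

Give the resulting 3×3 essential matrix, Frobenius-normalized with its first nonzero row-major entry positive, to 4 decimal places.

matrix = [0.6513 0.2672 0.0493; -0.1690 0.4790 -0.4755; -0.0104 -0.1037 0.0831]

source (fourbar_fk): coupler pose = R=[0.7810 -0.6245 0.0000; 0.6245 0.7810 0.0000; 0.0000 0.0000 1.0000], t=(0.0890, 0.9559, 0.0000)
after S1 (compose_se3): R=[-0.4440 -0.2597 -0.8576; -0.0867 -0.9401 0.3296; -0.8918 0.2207 0.3949], t=(-1.4653, -2.2074, 0.8481)
after S2 (compose_se3): R=[0.9433 0.3207 0.0859; -0.3101 0.9434 -0.1176; -0.1187 0.0843 0.9893], t=(-0.8775, 3.3753, 1.7674)
after S3 (essential): [0.6513 0.2672 0.0493; -0.1690 0.4790 -0.4755; -0.0104 -0.1037 0.0831]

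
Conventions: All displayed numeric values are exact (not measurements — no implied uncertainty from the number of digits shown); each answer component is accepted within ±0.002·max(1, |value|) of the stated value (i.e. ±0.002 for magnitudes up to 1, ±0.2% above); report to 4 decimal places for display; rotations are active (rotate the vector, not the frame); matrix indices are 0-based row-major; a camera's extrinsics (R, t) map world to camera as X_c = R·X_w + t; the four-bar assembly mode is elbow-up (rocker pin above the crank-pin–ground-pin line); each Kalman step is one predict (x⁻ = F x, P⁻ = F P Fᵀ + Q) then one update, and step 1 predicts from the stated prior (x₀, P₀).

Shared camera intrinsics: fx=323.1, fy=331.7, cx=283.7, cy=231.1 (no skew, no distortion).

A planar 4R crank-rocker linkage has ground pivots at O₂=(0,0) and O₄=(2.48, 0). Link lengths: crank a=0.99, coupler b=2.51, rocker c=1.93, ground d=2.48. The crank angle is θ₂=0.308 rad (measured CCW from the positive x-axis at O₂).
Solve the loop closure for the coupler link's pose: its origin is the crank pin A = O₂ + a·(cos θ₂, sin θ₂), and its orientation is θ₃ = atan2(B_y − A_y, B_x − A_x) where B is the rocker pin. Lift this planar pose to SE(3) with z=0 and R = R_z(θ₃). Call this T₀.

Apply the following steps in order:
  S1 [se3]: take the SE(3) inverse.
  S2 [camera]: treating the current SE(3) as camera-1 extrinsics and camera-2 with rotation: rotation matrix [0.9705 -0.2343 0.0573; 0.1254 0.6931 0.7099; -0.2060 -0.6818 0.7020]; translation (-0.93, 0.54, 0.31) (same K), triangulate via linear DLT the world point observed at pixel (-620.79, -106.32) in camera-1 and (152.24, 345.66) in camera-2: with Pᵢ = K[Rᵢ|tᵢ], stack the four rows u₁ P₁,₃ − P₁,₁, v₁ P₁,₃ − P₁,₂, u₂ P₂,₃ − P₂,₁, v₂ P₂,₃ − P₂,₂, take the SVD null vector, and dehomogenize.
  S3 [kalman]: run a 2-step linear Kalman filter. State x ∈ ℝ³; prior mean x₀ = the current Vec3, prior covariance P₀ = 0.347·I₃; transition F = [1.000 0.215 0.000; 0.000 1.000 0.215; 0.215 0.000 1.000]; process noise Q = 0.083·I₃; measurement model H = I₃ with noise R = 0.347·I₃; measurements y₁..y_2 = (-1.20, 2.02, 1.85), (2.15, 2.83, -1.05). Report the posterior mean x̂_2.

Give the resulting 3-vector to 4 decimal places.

source (fourbar_fk): coupler pose = R=[0.7750 -0.6319 0.0000; 0.6319 0.7750 0.0000; 0.0000 0.0000 1.0000], t=(0.9434, 0.3001, 0.0000)
after S1 (invert_se3): R=[0.7750 0.6319 0.0000; -0.6319 0.7750 0.0000; 0.0000 0.0000 1.0000], t=(-0.9208, 0.3635, 0.0000)
after S2 (triangulate): (0.3229, -0.7392, 0.4064)
after S3 (kf_track): (0.7933, 1.8861, 0.3821)

result = (0.7933, 1.8861, 0.3821)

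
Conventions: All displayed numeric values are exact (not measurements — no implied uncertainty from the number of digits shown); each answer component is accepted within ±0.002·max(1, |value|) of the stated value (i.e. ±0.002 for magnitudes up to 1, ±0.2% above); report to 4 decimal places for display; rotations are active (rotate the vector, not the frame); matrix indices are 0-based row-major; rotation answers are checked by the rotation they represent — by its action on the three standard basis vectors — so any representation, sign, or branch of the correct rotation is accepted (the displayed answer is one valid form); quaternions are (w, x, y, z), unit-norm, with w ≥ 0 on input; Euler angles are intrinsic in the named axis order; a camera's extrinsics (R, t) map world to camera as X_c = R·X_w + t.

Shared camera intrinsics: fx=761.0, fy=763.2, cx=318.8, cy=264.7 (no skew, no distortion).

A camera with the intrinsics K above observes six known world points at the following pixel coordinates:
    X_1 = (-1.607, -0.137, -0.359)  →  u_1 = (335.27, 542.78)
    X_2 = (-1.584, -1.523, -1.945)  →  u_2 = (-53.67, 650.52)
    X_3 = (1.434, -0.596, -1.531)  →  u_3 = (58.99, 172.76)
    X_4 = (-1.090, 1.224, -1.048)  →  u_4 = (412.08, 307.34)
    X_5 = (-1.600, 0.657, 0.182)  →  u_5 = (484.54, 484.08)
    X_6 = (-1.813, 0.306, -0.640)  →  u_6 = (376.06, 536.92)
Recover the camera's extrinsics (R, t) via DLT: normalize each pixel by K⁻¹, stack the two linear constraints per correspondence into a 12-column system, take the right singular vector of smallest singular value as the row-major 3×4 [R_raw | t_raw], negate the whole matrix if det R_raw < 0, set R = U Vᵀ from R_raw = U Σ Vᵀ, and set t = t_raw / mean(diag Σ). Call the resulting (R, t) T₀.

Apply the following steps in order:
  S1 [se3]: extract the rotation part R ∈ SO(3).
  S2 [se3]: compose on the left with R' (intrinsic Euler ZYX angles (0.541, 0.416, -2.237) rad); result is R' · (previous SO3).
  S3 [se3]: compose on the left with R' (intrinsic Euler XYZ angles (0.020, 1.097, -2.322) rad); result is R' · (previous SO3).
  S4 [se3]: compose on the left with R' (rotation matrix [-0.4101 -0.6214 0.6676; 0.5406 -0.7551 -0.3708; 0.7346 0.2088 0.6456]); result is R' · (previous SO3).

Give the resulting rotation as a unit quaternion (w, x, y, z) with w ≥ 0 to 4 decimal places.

rotation (quat) = (0.0094, -0.3341, -0.9388, -0.0831)

source (pnp_recover): camera pose = R=[-0.3172 0.7108 0.6278; -0.7302 -0.6055 0.3165; 0.6051 -0.3580 0.7111], t=(-0.0901, 0.4900, 5.6602)
after S1 (rot_of_se3): [-0.3172 0.7108 0.6278; -0.7302 -0.6055 0.3165; 0.6051 -0.3580 0.7111]
after S2 (compose_so3): [-0.6568 0.7511 0.0666; 0.6868 0.5594 0.4640; 0.3113 0.3505 -0.8833]
after S3 (compose_so3): [0.7105 0.2646 -0.6520; 0.0253 -0.9356 -0.3521; -0.7032 0.2336 -0.6715]
after S4 (compose_so3): [-0.7766 0.6289 0.0379; 0.6258 0.7629 0.1624; 0.0733 0.1498 -0.9860]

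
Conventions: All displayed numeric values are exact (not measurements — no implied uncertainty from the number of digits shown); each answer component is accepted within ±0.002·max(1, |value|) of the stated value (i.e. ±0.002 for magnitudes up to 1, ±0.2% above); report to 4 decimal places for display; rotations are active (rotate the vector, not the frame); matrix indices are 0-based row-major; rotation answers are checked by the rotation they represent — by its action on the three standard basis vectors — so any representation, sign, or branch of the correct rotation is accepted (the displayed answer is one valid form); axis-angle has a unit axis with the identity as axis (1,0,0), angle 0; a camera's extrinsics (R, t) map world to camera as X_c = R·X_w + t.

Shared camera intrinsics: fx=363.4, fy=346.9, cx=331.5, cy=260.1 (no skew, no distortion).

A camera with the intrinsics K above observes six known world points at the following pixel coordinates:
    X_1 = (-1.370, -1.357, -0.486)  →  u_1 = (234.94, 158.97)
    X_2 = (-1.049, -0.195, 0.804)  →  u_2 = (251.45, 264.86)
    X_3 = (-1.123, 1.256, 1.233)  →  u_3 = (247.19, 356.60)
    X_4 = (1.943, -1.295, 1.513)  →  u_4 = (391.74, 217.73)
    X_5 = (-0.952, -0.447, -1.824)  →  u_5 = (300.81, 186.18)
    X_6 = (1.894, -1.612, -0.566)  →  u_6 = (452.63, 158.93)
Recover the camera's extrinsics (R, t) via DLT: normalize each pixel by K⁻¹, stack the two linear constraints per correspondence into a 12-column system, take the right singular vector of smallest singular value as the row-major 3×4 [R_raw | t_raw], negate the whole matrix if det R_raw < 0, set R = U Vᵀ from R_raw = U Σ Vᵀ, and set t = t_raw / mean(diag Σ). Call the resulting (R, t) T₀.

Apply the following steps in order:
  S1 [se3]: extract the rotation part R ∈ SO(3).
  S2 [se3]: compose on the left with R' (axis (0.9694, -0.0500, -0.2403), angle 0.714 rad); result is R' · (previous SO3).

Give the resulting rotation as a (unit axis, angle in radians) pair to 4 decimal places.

rotation (axis_angle) = ((0.6955, -0.5022, -0.5138), 0.6654)

source (pnp_recover): camera pose = R=[0.9374 0.0852 -0.3376; -0.0177 0.9800 0.1983; 0.3478 -0.1799 0.9202], t=(0.0401, 0.0900, 5.1794)
after S1 (rot_of_se3): [0.9374 0.0852 -0.3376; -0.0177 0.9800 0.1983; 0.3478 -0.1799 0.9202]
after S2 (compose_so3): [0.8899 0.2427 -0.3863; -0.3917 0.8405 -0.3744; 0.2338 0.4845 0.8430]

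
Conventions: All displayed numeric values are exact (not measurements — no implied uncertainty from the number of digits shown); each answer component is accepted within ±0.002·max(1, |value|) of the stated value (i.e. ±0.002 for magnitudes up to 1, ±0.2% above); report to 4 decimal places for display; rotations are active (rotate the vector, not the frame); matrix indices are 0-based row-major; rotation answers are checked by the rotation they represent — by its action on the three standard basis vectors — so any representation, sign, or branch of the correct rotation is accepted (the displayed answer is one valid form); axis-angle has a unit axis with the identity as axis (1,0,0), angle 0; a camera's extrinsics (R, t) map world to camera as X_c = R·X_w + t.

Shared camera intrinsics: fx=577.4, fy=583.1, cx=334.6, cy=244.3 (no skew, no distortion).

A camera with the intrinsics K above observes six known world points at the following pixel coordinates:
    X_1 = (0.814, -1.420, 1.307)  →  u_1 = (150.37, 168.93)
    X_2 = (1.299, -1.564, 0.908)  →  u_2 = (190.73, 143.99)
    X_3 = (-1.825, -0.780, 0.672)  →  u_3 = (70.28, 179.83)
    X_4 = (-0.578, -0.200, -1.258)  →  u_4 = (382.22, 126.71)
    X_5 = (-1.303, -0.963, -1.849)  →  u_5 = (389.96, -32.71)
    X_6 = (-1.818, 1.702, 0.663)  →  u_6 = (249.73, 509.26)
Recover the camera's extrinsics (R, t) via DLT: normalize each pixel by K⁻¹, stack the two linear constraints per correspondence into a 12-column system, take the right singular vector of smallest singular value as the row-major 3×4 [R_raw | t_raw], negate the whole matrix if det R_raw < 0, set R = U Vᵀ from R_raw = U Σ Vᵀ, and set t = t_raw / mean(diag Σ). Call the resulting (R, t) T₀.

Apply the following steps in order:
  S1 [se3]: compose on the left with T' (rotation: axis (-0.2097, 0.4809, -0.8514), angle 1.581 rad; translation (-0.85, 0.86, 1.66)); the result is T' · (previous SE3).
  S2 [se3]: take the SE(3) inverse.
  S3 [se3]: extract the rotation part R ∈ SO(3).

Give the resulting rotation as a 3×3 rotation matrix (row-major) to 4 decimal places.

source (pnp_recover): camera pose = R=[0.1969 0.4891 -0.8497; -0.0672 0.8713 0.4860; 0.9781 -0.0386 0.2045], t=(-0.4700, -0.2000, 5.5100)
after S1 (compose_se3): R=[0.6031 0.6442 0.4705; -0.4022 -0.2638 0.8767; 0.6889 -0.7179 0.1000], t=(2.6273, 0.1397, 5.9039)
after S2 (invert_se3): R=[0.6031 -0.4022 0.6889; 0.6442 -0.2638 -0.7179; 0.4705 0.8767 0.1000], t=(-5.5954, 2.5830, -1.9489)
after S3 (rot_of_se3): [0.6031 -0.4022 0.6889; 0.6442 -0.2638 -0.7179; 0.4705 0.8767 0.1000]

rotation (matrix) = ((0.6031, -0.4022, 0.6889), (0.6442, -0.2638, -0.7179), (0.4705, 0.8767, 0.1000))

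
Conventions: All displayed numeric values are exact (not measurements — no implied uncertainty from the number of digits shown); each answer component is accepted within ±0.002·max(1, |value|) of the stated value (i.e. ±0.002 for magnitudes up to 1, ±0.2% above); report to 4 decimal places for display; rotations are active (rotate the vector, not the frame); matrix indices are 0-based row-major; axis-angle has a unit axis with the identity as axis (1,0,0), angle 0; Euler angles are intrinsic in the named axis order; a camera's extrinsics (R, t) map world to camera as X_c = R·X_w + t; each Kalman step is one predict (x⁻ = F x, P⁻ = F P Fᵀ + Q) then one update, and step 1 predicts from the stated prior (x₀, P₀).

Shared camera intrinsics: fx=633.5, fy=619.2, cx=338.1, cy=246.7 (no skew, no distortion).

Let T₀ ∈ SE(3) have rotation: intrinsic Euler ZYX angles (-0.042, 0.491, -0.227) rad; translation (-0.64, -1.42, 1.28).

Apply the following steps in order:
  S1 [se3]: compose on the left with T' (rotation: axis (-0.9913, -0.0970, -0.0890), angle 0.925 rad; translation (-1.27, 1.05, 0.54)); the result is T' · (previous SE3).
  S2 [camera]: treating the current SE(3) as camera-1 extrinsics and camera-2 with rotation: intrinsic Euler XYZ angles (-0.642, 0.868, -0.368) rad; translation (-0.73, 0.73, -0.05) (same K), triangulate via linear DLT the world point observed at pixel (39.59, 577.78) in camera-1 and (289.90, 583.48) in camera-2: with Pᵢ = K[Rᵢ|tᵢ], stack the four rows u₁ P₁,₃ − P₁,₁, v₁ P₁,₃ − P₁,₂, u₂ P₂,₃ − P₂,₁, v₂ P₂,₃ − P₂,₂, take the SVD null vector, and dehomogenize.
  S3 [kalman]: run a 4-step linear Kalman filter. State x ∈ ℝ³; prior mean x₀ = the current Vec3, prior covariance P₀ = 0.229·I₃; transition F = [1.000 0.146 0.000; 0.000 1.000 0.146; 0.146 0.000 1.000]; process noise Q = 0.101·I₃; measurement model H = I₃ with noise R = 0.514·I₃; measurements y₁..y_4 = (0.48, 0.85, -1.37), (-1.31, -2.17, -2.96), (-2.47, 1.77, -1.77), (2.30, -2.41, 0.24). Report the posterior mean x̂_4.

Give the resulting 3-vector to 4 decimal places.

after S1 (compose_se3): R=[0.8909 0.0507 0.4513; -0.4262 0.4366 0.7923; -0.1569 -0.8982 0.4105], t=(-2.1151, 1.2288, 2.3616)
after S2 (triangulate): (-0.7296, -1.3109, 1.7214)
after S3 (kf_track): (-0.1648, -0.9294, -0.7852)

result = (-0.1648, -0.9294, -0.7852)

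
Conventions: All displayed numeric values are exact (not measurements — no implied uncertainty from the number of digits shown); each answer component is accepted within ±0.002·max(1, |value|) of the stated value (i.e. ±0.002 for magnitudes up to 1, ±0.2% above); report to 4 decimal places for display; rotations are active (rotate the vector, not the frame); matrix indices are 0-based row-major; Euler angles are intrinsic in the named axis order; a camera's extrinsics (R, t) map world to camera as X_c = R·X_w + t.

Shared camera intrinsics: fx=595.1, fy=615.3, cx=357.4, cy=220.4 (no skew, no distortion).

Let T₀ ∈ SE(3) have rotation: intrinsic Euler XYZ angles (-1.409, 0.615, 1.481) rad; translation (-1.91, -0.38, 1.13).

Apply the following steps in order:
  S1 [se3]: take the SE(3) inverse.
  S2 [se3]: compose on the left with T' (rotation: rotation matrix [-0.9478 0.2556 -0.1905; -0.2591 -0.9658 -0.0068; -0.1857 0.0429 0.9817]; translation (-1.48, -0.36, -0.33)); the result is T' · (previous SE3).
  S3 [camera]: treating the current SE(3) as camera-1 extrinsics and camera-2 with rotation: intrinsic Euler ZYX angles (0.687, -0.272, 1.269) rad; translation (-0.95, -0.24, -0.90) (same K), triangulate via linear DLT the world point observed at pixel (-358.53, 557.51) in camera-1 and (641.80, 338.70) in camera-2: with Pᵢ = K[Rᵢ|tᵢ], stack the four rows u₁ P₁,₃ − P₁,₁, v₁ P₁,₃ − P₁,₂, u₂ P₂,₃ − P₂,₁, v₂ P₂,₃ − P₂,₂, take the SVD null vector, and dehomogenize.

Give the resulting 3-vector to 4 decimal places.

after S1 (invert_se3): R=[0.0732 0.1094 -0.9913; -0.8135 0.5816 0.0041; 0.5770 0.8061 0.1316], t=(1.3016, -1.3373, 1.2596)
after S2 (compose_se3): R=[-0.3873 -0.1086 0.9156; 0.7628 -0.5955 0.2520; 0.5179 0.7960 0.3134], t=(-3.2955, 0.5858, 0.6074)
after S3 (triangulate): (1.7401, 1.1255, 0.9275)

result = (1.7401, 1.1255, 0.9275)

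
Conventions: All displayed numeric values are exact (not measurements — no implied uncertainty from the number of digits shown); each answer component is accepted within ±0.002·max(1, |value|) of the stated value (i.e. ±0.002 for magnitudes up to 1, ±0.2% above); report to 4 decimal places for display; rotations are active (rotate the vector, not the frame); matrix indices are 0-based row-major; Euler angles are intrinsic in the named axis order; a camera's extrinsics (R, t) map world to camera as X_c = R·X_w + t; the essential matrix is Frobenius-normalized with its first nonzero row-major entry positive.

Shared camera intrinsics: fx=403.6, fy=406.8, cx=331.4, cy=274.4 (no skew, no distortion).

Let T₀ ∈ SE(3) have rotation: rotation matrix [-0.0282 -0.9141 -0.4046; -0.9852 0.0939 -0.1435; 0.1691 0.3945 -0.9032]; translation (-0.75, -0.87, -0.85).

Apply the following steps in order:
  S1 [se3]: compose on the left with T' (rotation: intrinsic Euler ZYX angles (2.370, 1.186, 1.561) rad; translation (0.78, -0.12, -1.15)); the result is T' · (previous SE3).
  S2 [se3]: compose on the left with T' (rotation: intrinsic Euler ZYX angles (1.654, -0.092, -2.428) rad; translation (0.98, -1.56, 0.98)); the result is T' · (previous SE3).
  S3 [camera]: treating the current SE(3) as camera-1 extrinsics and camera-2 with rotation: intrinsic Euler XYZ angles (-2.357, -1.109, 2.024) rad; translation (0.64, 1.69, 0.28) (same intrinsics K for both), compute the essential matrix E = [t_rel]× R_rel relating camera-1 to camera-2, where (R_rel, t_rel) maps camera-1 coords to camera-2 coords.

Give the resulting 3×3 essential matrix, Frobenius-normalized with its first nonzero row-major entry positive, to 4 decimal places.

matrix = [0.1027 -0.6731 0.1314; -0.6050 -0.0324 -0.0699; 0.3405 0.1764 0.0115]

after S1 (compose_se3): R=[0.7857 0.4554 -0.4187; -0.5149 0.1060 -0.8507; -0.3430 0.8839 0.3178], t=(0.9786, -1.4871, -0.7845)
after S2 (compose_se3): R=[-0.2246 -0.5400 -0.8111; 0.7113 0.4781 -0.5152; 0.6660 -0.6927 0.2768], t=(0.3024, -0.7831, 2.6298)
after S3 (essential): [0.1027 -0.6731 0.1314; -0.6050 -0.0324 -0.0699; 0.3405 0.1764 0.0115]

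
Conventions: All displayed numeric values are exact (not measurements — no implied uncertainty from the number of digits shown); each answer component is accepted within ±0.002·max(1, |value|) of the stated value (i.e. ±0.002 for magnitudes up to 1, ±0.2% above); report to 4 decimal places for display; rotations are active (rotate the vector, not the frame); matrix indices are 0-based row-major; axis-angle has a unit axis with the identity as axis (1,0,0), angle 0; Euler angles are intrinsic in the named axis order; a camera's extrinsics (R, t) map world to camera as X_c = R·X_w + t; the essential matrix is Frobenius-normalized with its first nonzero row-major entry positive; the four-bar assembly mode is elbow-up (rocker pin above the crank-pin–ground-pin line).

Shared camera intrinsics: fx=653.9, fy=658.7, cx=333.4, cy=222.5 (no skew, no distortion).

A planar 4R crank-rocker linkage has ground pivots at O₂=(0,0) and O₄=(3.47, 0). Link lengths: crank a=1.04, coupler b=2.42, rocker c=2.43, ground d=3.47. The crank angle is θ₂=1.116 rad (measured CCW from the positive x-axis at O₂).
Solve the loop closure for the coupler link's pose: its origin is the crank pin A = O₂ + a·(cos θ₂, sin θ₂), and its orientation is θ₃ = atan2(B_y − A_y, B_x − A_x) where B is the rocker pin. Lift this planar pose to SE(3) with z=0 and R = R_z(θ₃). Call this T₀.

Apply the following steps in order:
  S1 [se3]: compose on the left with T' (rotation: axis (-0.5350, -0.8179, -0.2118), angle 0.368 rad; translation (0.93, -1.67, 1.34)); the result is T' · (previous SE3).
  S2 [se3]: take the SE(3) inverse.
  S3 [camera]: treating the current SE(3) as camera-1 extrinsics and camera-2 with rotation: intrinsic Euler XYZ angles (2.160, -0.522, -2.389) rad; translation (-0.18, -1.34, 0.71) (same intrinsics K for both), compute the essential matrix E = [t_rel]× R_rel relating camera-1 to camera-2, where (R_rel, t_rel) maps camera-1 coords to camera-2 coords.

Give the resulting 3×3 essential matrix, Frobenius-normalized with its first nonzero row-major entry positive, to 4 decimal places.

source (fourbar_fk): coupler pose = R=[0.8449 -0.5349 0.0000; 0.5349 0.8449 0.0000; 0.0000 0.0000 1.0000], t=(0.4569, 0.9343, 0.0000)
after S1 (compose_se3): R=[0.8610 -0.4202 -0.2867; 0.4834 0.8513 0.2041; 0.1583 -0.3143 0.9360], t=(1.4636, -0.7779, 1.3089)
after S2 (invert_se3): R=[0.8610 0.4834 0.1583; -0.4202 0.8513 -0.3143; -0.2867 0.2041 0.9360], t=(-1.0913, 1.6885, -0.6469)
after S3 (essential): [0.2657 0.1369 0.2267; -0.4801 -0.1825 -0.3120; -0.4449 0.3191 0.4454]

matrix = [0.2657 0.1369 0.2267; -0.4801 -0.1825 -0.3120; -0.4449 0.3191 0.4454]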